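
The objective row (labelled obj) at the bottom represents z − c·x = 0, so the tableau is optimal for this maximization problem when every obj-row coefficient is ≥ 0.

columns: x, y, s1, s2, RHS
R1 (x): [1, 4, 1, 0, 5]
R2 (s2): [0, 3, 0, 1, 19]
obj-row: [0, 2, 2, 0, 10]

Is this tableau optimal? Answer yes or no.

Every obj-row coefficient is ≥ 0, so the tableau is optimal.

yes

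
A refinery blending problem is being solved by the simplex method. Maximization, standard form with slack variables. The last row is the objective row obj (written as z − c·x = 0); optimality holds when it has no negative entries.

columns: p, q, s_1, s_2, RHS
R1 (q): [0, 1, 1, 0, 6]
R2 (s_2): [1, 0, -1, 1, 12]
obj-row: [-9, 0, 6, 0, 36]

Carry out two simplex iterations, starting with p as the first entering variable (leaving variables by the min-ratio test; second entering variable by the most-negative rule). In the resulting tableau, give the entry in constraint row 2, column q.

1

Ratio test on column p — row 1: entry 0 ≤ 0; row 2: 12/1 = 12. Minimum is 12 at row 2 (s_2 leaves); pivot element 1.
Divide row 2 by 1; eliminate column p from the other rows.
Second iteration: most negative obj-row entry is -3 in column s_1, so s_1 enters.
Ratio test on column s_1 — row 1: 6/1 = 6; row 2: entry -1 ≤ 0. Minimum is 6 at row 1 (q leaves); pivot element 1.
Divide row 1 by 1; eliminate column s_1 from the other rows.
After both pivots, the entry at constraint row 2, column q is 1.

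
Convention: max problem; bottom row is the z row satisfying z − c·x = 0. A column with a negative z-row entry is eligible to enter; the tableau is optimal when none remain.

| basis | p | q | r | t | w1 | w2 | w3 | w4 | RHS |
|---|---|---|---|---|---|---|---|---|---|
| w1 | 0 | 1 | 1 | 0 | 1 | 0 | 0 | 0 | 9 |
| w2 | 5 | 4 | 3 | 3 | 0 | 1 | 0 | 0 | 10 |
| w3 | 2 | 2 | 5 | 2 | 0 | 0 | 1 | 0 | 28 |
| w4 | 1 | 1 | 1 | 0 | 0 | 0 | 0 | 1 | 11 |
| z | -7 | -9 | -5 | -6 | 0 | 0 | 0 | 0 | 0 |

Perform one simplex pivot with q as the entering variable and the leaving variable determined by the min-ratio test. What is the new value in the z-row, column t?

3/4

Ratio test on column q — row 1: 9/1 = 9; row 2: 10/4 = 5/2; row 3: 28/2 = 14; row 4: 11/1 = 11. Minimum is 5/2 at row 2 (w2 leaves); pivot element 4.
Divide row 2 by 4; eliminate column q from the other rows.
z-row update in column t: -6 − (-9)·(3/4) = 3/4.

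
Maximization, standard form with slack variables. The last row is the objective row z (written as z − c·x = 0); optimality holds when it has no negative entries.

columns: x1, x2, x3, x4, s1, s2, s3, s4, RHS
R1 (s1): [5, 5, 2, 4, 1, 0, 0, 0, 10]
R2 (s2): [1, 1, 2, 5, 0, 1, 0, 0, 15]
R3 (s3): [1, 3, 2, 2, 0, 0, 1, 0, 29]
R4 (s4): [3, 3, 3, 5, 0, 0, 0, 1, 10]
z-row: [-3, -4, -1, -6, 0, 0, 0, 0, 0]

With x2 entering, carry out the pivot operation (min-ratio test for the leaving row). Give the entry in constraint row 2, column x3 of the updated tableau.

8/5

Ratio test on column x2 — row 1: 10/5 = 2; row 2: 15/1 = 15; row 3: 29/3 = 29/3; row 4: 10/3 = 10/3. Minimum is 2 at row 1 (s1 leaves); pivot element 5.
Divide row 1 by 5; eliminate column x2 from the other rows.
Row 2 update in column x3: 2 − 1·(2/5) = 8/5.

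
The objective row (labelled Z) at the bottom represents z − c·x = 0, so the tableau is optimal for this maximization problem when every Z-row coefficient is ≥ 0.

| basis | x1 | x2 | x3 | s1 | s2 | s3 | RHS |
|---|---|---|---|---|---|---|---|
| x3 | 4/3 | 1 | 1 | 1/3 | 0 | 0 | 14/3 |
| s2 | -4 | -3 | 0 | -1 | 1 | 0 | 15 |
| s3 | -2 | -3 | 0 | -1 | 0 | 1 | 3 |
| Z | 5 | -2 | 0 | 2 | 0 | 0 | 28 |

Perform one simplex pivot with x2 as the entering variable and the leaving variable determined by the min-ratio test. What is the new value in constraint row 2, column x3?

3

Ratio test on column x2 — row 1: (14/3)/1 = 14/3; row 2: entry -3 ≤ 0; row 3: entry -3 ≤ 0. Minimum is 14/3 at row 1 (x3 leaves); pivot element 1.
Divide row 1 by 1; eliminate column x2 from the other rows.
Row 2 update in column x3: 0 − (-3)·1 = 3.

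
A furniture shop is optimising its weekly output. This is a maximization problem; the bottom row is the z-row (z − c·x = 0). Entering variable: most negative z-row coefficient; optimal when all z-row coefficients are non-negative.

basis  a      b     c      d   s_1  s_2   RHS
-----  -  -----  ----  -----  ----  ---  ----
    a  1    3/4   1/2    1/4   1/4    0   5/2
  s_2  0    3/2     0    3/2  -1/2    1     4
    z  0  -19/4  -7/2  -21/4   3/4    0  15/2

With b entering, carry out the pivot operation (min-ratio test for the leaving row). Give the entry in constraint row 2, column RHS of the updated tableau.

8/3

Ratio test on column b — row 1: (5/2)/(3/4) = 10/3; row 2: 4/(3/2) = 8/3. Minimum is 8/3 at row 2 (s_2 leaves); pivot element 3/2.
Divide row 2 by 3/2; eliminate column b from the other rows.
In the new row 2, the RHS entry is the old entry divided by the pivot: 4/(3/2) = 8/3.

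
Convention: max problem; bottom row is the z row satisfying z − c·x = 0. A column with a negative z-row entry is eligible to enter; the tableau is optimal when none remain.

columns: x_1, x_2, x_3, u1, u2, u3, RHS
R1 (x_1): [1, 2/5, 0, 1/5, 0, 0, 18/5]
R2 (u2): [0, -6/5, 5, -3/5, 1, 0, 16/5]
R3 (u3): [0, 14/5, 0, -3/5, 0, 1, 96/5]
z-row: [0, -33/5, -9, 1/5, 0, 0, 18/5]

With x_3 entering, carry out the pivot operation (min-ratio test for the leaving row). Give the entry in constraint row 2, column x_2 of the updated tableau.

Ratio test on column x_3 — row 1: entry 0 ≤ 0; row 2: (16/5)/5 = 16/25; row 3: entry 0 ≤ 0. Minimum is 16/25 at row 2 (u2 leaves); pivot element 5.
Divide row 2 by 5; eliminate column x_3 from the other rows.
In the new row 2, the x_2 entry is the old entry divided by the pivot: (-6/5)/5 = -6/25.

-6/25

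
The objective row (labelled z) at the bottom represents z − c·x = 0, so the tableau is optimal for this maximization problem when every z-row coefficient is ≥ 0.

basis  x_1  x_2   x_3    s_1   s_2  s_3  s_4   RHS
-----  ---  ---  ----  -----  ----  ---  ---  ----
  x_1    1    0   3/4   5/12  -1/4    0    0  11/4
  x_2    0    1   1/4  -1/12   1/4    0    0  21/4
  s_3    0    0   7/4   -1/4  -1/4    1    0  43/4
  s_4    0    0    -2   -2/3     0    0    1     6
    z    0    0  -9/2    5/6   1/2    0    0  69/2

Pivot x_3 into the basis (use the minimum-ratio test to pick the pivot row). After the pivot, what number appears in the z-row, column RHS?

Ratio test on column x_3 — row 1: (11/4)/(3/4) = 11/3; row 2: (21/4)/(1/4) = 21; row 3: (43/4)/(7/4) = 43/7; row 4: entry -2 ≤ 0. Minimum is 11/3 at row 1 (x_1 leaves); pivot element 3/4.
Divide row 1 by 3/4; eliminate column x_3 from the other rows.
z-row update in column RHS: 69/2 − (-9/2)·(11/3) = 51.

51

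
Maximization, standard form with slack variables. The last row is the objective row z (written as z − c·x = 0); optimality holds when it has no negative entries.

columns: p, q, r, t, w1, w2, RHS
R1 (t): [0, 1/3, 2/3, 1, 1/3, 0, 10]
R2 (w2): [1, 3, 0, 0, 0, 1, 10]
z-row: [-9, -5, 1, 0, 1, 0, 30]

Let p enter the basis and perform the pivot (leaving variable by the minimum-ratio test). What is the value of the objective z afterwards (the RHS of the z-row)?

120

Ratio test on column p — row 1: entry 0 ≤ 0; row 2: 10/1 = 10. Minimum is 10 at row 2 (w2 leaves); pivot element 1.
Pivot on row 2; the z-row RHS becomes 30 − (-9)·10 = 120.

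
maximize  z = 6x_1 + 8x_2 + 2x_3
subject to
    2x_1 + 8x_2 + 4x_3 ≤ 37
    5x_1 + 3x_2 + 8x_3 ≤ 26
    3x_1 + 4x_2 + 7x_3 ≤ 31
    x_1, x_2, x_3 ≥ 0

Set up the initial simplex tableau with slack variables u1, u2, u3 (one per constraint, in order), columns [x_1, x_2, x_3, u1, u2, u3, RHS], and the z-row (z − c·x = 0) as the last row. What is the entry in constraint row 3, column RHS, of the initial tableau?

The RHS of constraint 3 is b_3 = 31.

31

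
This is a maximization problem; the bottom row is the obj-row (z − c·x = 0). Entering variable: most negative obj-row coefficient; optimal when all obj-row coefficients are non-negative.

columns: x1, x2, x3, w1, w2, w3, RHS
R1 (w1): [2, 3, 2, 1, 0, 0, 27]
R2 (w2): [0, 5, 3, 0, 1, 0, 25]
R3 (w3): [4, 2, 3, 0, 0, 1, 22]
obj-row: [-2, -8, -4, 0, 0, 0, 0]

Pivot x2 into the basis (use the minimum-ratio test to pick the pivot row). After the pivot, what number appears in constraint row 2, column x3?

3/5

Ratio test on column x2 — row 1: 27/3 = 9; row 2: 25/5 = 5; row 3: 22/2 = 11. Minimum is 5 at row 2 (w2 leaves); pivot element 5.
Divide row 2 by 5; eliminate column x2 from the other rows.
In the new row 2, the x3 entry is the old entry divided by the pivot: 3/5 = 3/5.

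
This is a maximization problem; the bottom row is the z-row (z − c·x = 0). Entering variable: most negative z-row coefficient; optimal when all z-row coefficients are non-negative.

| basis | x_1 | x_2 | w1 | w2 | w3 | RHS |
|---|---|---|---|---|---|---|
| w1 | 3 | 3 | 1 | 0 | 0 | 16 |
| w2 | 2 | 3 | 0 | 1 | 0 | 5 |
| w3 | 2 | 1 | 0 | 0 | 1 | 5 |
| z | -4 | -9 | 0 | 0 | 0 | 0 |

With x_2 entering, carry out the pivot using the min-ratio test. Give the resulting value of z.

15

Ratio test on column x_2 — row 1: 16/3 = 16/3; row 2: 5/3 = 5/3; row 3: 5/1 = 5. Minimum is 5/3 at row 2 (w2 leaves); pivot element 3.
Pivot on row 2; the z-row RHS becomes 0 − (-9)·(5/3) = 15.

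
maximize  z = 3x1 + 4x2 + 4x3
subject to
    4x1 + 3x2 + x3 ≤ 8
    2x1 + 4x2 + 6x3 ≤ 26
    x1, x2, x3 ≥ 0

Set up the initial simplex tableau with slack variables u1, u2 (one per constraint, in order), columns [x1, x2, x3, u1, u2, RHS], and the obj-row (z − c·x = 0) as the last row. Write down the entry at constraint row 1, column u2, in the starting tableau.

Slack u2 belongs to constraint 2; its column is the unit vector e_2, so the entry in row 1 is 0.

0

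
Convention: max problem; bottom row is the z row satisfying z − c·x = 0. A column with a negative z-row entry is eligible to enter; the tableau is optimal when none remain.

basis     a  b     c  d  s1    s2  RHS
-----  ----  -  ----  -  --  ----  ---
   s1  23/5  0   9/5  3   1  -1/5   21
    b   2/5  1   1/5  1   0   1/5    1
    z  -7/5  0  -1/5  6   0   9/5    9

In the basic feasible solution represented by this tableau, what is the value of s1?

s1 is basic (row 1); its value is the RHS of that row, 21.

21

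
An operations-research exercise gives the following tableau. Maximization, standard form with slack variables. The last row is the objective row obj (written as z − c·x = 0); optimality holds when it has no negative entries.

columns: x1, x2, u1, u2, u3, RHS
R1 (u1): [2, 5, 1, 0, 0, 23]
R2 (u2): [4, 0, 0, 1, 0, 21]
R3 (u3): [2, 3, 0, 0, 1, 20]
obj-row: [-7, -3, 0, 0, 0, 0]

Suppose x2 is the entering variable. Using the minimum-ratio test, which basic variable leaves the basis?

Column x2 entries and ratios — u1: 23/5 = 23/5; u2: 0 ≤ 0, skip; u3: 20/3 = 20/3.
Smallest ratio is 23/5 in the row of u1, so u1 leaves.

u1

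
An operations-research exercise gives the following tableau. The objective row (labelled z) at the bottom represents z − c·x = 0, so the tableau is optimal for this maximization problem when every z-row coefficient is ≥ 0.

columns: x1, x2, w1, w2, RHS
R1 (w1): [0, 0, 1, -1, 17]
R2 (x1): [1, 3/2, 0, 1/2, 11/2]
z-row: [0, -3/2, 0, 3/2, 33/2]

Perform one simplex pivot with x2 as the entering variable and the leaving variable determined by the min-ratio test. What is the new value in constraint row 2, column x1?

Ratio test on column x2 — row 1: entry 0 ≤ 0; row 2: (11/2)/(3/2) = 11/3. Minimum is 11/3 at row 2 (x1 leaves); pivot element 3/2.
Divide row 2 by 3/2; eliminate column x2 from the other rows.
In the new row 2, the x1 entry is the old entry divided by the pivot: 1/(3/2) = 2/3.

2/3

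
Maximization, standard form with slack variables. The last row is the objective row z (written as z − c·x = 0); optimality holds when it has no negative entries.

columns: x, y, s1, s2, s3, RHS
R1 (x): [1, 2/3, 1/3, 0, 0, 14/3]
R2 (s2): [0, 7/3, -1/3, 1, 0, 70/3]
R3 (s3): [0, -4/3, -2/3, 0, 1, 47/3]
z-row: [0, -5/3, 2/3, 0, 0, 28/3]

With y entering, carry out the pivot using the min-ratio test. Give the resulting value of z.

Ratio test on column y — row 1: (14/3)/(2/3) = 7; row 2: (70/3)/(7/3) = 10; row 3: entry -4/3 ≤ 0. Minimum is 7 at row 1 (x leaves); pivot element 2/3.
Pivot on row 1; the z-row RHS becomes 28/3 − (-5/3)·7 = 21.

21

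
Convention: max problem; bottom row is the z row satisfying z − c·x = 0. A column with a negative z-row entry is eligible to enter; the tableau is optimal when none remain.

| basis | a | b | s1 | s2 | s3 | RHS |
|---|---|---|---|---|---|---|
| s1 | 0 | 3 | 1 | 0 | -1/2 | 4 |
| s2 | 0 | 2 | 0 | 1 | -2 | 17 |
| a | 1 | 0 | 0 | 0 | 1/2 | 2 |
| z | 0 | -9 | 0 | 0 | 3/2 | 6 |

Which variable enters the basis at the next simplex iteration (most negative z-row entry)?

Negative z-row entries: b: -9.
The most negative is -9 in column b, so b enters.

b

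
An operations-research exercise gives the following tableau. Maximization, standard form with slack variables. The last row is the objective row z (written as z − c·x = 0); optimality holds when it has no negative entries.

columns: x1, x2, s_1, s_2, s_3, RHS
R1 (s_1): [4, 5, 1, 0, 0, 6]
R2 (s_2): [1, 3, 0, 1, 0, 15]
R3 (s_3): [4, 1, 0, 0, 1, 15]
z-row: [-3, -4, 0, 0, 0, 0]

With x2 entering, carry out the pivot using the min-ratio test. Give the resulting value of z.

Ratio test on column x2 — row 1: 6/5 = 6/5; row 2: 15/3 = 5; row 3: 15/1 = 15. Minimum is 6/5 at row 1 (s_1 leaves); pivot element 5.
Pivot on row 1; the z-row RHS becomes 0 − (-4)·(6/5) = 24/5.

24/5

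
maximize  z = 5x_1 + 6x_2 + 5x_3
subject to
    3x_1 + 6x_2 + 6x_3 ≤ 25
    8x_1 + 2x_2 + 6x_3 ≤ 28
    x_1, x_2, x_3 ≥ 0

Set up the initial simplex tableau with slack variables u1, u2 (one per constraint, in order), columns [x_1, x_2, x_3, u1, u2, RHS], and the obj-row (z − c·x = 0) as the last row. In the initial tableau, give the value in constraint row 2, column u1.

Slack u1 belongs to constraint 1; its column is the unit vector e_1, so the entry in row 2 is 0.

0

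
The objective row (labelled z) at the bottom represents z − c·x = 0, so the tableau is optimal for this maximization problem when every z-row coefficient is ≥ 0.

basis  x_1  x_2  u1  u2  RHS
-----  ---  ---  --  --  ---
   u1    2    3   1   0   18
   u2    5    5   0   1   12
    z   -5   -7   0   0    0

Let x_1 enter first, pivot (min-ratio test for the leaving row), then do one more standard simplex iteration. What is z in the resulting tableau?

84/5

Ratio test on column x_1 — row 1: 18/2 = 9; row 2: 12/5 = 12/5. Minimum is 12/5 at row 2 (u2 leaves); pivot element 5.
Pivot on row 2; the z-row RHS becomes 0 − (-5)·(12/5) = 12.
Next entering variable (most negative z-row entry -2): x_2.
Ratio test on column x_2 — row 1: (66/5)/1 = 66/5; row 2: (12/5)/1 = 12/5. Minimum is 12/5 at row 2 (x_1 leaves); pivot element 1.
After the second pivot the z-row RHS is 12 − (-2)·(12/5) = 84/5.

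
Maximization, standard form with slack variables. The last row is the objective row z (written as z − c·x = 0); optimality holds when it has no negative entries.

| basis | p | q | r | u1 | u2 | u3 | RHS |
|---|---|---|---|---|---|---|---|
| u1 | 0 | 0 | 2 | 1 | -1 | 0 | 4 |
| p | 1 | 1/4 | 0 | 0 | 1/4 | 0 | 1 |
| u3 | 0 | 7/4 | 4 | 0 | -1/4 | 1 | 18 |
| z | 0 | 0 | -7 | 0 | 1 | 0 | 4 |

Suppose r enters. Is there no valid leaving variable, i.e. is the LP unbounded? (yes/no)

Column r has positive entries in row(s) 1, 3, so the ratio test bounds it — not unbounded.

no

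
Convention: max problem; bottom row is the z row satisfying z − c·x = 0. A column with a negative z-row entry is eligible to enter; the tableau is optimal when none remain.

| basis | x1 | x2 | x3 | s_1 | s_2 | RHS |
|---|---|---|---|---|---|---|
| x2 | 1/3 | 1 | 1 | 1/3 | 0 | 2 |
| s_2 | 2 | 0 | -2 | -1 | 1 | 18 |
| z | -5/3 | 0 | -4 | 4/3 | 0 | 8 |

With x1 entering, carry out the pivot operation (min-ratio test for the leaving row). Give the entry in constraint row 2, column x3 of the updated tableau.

-8

Ratio test on column x1 — row 1: 2/(1/3) = 6; row 2: 18/2 = 9. Minimum is 6 at row 1 (x2 leaves); pivot element 1/3.
Divide row 1 by 1/3; eliminate column x1 from the other rows.
Row 2 update in column x3: -2 − 2·3 = -8.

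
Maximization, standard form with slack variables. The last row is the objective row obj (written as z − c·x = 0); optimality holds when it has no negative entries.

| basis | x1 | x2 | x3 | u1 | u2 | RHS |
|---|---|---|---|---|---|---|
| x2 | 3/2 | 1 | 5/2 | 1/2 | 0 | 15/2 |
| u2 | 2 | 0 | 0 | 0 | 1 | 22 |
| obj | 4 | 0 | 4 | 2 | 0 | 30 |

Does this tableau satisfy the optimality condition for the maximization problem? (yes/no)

Every obj-row coefficient is ≥ 0, so the tableau is optimal.

yes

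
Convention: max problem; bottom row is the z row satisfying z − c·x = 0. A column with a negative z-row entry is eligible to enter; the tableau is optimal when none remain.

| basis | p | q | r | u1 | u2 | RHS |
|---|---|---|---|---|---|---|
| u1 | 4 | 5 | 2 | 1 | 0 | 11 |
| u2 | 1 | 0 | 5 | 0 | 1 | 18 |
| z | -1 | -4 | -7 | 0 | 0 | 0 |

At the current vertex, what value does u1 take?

11

u1 is basic (row 1); its value is the RHS of that row, 11.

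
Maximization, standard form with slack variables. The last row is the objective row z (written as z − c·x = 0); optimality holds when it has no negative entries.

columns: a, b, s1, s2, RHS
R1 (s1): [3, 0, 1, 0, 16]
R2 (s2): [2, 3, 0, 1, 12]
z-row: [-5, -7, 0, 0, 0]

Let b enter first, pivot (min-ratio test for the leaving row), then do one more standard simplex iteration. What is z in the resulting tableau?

268/9

Ratio test on column b — row 1: entry 0 ≤ 0; row 2: 12/3 = 4. Minimum is 4 at row 2 (s2 leaves); pivot element 3.
Pivot on row 2; the z-row RHS becomes 0 − (-7)·4 = 28.
Next entering variable (most negative z-row entry -1/3): a.
Ratio test on column a — row 1: 16/3 = 16/3; row 2: 4/(2/3) = 6. Minimum is 16/3 at row 1 (s1 leaves); pivot element 3.
After the second pivot the z-row RHS is 28 − (-1/3)·(16/3) = 268/9.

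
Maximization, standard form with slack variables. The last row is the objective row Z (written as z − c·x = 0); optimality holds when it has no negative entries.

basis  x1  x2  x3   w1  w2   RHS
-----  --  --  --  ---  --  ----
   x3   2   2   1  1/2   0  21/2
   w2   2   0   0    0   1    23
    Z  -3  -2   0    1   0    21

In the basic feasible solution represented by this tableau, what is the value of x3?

x3 is basic (row 1); its value is the RHS of that row, 21/2.

21/2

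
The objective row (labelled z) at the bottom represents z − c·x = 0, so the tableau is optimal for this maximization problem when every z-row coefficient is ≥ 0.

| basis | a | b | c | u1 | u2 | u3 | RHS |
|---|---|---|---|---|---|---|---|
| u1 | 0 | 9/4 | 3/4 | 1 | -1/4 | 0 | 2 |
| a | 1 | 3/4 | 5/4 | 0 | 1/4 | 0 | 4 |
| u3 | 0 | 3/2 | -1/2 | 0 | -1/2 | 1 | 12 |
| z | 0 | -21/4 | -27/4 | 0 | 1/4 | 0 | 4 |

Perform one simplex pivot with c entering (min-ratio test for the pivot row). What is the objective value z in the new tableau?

Ratio test on column c — row 1: 2/(3/4) = 8/3; row 2: 4/(5/4) = 16/5; row 3: entry -1/2 ≤ 0. Minimum is 8/3 at row 1 (u1 leaves); pivot element 3/4.
Pivot on row 1; the z-row RHS becomes 4 − (-27/4)·(8/3) = 22.

22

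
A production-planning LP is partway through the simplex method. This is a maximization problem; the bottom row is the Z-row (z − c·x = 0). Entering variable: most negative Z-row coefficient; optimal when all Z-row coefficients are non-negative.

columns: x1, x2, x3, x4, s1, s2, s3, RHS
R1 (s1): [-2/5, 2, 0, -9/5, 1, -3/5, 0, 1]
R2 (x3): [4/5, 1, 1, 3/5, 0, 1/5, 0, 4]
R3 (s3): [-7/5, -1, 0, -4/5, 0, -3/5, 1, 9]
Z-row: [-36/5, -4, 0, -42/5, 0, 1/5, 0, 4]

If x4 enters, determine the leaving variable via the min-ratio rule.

Column x4 entries and ratios — s1: -9/5 ≤ 0, skip; x3: 4/(3/5) = 20/3; s3: -4/5 ≤ 0, skip.
Smallest ratio is 20/3 in the row of x3, so x3 leaves.

x3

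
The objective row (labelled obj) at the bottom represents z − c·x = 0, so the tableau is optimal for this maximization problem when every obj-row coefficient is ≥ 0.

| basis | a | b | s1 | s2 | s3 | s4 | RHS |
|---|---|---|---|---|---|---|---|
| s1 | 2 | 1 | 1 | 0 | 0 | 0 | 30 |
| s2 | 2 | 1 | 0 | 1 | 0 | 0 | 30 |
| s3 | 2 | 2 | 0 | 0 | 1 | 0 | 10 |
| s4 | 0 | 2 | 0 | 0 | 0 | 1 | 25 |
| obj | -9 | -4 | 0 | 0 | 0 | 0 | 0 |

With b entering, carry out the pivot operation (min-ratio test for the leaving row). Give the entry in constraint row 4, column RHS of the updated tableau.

15

Ratio test on column b — row 1: 30/1 = 30; row 2: 30/1 = 30; row 3: 10/2 = 5; row 4: 25/2 = 25/2. Minimum is 5 at row 3 (s3 leaves); pivot element 2.
Divide row 3 by 2; eliminate column b from the other rows.
Row 4 update in column RHS: 25 − 2·5 = 15.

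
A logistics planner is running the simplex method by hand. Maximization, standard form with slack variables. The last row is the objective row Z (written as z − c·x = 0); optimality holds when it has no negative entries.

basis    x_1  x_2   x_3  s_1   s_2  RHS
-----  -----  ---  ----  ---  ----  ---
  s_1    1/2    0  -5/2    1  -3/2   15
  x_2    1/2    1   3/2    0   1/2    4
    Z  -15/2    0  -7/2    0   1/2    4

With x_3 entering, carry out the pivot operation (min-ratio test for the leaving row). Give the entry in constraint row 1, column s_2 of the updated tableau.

Ratio test on column x_3 — row 1: entry -5/2 ≤ 0; row 2: 4/(3/2) = 8/3. Minimum is 8/3 at row 2 (x_2 leaves); pivot element 3/2.
Divide row 2 by 3/2; eliminate column x_3 from the other rows.
Row 1 update in column s_2: -3/2 − (-5/2)·(1/3) = -2/3.

-2/3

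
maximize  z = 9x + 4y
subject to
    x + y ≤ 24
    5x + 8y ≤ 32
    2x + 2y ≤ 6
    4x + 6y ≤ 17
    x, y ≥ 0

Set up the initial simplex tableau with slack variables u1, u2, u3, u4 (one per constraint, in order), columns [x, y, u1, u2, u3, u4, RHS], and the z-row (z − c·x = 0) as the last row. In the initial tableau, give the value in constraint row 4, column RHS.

The RHS of constraint 4 is b_4 = 17.

17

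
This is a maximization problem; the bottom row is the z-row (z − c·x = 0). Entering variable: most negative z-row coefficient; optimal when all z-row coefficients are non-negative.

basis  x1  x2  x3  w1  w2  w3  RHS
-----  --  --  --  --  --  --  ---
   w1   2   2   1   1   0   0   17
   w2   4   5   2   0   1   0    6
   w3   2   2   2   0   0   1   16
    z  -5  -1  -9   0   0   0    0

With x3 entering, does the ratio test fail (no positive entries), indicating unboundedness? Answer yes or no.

Column x3 has positive entries in row(s) 1, 2, 3, so the ratio test bounds it — not unbounded.

no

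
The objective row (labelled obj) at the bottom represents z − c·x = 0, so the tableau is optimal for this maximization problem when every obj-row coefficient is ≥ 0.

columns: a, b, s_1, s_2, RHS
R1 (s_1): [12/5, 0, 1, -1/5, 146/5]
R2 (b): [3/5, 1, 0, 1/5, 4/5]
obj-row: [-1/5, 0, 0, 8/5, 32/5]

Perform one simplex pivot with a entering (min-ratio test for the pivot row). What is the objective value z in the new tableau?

Ratio test on column a — row 1: (146/5)/(12/5) = 73/6; row 2: (4/5)/(3/5) = 4/3. Minimum is 4/3 at row 2 (b leaves); pivot element 3/5.
Pivot on row 2; the obj-row RHS becomes 32/5 − (-1/5)·(4/3) = 20/3.

20/3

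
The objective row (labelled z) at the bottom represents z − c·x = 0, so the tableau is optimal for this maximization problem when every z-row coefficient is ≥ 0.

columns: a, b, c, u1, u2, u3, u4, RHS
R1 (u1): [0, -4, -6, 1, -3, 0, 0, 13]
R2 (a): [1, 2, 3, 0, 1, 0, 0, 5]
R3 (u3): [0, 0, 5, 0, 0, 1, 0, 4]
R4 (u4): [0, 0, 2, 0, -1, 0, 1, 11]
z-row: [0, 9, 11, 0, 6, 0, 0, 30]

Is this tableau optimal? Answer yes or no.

yes

Every z-row coefficient is ≥ 0, so the tableau is optimal.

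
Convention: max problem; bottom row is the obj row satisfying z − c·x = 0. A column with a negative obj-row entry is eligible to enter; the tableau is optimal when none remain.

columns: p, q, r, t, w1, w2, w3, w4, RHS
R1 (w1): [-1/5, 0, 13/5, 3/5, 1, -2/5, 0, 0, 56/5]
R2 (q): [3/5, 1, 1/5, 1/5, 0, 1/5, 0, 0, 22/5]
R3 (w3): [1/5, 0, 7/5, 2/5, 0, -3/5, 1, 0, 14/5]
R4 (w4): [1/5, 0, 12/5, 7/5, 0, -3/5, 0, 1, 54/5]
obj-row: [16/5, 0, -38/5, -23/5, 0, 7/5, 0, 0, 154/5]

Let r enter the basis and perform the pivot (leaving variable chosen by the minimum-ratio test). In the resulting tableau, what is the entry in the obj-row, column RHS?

Ratio test on column r — row 1: (56/5)/(13/5) = 56/13; row 2: (22/5)/(1/5) = 22; row 3: (14/5)/(7/5) = 2; row 4: (54/5)/(12/5) = 9/2. Minimum is 2 at row 3 (w3 leaves); pivot element 7/5.
Divide row 3 by 7/5; eliminate column r from the other rows.
obj-row update in column RHS: 154/5 − (-38/5)·2 = 46.

46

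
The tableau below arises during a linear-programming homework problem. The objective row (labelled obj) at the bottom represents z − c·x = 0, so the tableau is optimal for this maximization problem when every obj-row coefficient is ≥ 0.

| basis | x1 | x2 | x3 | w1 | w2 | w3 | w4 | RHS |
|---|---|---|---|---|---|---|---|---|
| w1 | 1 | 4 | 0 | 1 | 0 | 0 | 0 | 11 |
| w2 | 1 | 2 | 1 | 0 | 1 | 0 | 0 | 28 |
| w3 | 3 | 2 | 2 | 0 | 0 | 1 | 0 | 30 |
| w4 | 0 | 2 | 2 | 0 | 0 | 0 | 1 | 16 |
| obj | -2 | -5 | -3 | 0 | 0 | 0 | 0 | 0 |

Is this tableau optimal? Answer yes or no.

The obj-row has a negative entry -5 in column x2, so it is not optimal.

no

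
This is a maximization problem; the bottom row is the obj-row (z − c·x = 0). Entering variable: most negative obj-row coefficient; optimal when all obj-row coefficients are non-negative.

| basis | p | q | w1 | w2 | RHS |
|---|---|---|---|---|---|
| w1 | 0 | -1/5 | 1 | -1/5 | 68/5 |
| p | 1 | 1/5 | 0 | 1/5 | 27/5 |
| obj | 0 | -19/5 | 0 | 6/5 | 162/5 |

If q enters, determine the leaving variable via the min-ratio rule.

p

Column q entries and ratios — w1: -1/5 ≤ 0, skip; p: (27/5)/(1/5) = 27.
Smallest ratio is 27 in the row of p, so p leaves.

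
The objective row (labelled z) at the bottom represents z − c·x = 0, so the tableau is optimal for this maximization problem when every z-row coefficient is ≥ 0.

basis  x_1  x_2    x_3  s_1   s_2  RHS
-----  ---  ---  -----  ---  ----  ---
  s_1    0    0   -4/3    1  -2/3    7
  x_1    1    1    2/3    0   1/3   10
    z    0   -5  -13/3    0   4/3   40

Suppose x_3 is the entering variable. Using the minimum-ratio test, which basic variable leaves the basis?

Column x_3 entries and ratios — s_1: -4/3 ≤ 0, skip; x_1: 10/(2/3) = 15.
Smallest ratio is 15 in the row of x_1, so x_1 leaves.

x_1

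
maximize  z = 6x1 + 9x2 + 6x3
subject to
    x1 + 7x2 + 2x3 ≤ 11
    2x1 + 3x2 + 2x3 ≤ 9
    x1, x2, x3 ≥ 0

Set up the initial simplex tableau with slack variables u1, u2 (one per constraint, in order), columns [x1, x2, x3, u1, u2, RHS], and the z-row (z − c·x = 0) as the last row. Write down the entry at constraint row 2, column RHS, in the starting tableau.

The RHS of constraint 2 is b_2 = 9.

9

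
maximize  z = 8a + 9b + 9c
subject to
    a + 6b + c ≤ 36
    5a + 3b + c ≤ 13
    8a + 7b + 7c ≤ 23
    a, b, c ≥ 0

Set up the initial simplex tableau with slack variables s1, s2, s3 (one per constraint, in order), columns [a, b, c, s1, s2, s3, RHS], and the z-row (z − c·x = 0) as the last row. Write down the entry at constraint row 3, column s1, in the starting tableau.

0

Slack s1 belongs to constraint 1; its column is the unit vector e_1, so the entry in row 3 is 0.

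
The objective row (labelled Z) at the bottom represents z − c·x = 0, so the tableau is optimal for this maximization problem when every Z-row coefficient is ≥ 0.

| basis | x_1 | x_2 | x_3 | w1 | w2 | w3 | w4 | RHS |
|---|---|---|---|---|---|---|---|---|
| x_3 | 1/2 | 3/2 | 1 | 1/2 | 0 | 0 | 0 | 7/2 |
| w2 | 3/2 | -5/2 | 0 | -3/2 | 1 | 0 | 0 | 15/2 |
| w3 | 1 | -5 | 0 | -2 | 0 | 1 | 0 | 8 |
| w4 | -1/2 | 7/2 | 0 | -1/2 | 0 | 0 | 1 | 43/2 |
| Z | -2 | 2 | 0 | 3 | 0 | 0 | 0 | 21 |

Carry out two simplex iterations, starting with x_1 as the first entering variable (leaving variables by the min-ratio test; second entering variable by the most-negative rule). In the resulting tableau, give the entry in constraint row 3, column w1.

Ratio test on column x_1 — row 1: (7/2)/(1/2) = 7; row 2: (15/2)/(3/2) = 5; row 3: 8/1 = 8; row 4: entry -1/2 ≤ 0. Minimum is 5 at row 2 (w2 leaves); pivot element 3/2.
Divide row 2 by 3/2; eliminate column x_1 from the other rows.
Second iteration: most negative Z-row entry is -4/3 in column x_2, so x_2 enters.
Ratio test on column x_2 — row 1: 1/(7/3) = 3/7; row 2: entry -5/3 ≤ 0; row 3: entry -10/3 ≤ 0; row 4: 24/(8/3) = 9. Minimum is 3/7 at row 1 (x_3 leaves); pivot element 7/3.
Divide row 1 by 7/3; eliminate column x_2 from the other rows.
After both pivots, the entry at constraint row 3, column w1 is 3/7.

3/7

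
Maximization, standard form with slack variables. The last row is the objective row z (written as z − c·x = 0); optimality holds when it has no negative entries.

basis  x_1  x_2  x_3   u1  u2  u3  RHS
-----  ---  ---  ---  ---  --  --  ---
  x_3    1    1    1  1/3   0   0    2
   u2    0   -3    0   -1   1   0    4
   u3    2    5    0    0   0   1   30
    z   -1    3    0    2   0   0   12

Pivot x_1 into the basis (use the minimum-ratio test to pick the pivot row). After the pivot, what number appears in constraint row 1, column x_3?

Ratio test on column x_1 — row 1: 2/1 = 2; row 2: entry 0 ≤ 0; row 3: 30/2 = 15. Minimum is 2 at row 1 (x_3 leaves); pivot element 1.
Divide row 1 by 1; eliminate column x_1 from the other rows.
In the new row 1, the x_3 entry is the old entry divided by the pivot: 1/1 = 1.

1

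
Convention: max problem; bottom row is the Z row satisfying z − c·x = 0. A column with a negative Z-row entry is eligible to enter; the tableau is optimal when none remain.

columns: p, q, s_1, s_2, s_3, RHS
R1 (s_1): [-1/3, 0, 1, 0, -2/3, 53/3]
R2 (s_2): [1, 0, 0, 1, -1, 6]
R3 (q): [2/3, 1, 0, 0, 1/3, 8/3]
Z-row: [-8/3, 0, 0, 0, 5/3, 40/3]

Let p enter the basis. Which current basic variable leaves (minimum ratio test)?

Column p entries and ratios — s_1: -1/3 ≤ 0, skip; s_2: 6/1 = 6; q: (8/3)/(2/3) = 4.
Smallest ratio is 4 in the row of q, so q leaves.

q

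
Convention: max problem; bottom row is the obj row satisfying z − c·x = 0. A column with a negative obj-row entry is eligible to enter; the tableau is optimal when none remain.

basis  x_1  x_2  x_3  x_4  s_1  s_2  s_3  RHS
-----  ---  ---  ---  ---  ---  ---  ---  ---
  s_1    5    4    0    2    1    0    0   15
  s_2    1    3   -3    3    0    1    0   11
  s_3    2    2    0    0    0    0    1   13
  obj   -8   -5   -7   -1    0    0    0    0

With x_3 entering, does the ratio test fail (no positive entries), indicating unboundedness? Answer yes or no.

yes

Every constraint-row entry in column x_3 is ≤ 0, so increasing x_3 is unbounded.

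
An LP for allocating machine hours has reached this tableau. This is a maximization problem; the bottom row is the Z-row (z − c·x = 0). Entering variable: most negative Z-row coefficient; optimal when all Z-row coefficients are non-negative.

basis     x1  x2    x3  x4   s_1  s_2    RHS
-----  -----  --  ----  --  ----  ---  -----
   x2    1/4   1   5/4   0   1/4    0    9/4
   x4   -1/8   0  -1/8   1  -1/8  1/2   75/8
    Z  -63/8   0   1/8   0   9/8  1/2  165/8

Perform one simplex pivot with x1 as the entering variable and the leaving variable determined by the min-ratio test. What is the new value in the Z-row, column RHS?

Ratio test on column x1 — row 1: (9/4)/(1/4) = 9; row 2: entry -1/8 ≤ 0. Minimum is 9 at row 1 (x2 leaves); pivot element 1/4.
Divide row 1 by 1/4; eliminate column x1 from the other rows.
Z-row update in column RHS: 165/8 − (-63/8)·9 = 183/2.

183/2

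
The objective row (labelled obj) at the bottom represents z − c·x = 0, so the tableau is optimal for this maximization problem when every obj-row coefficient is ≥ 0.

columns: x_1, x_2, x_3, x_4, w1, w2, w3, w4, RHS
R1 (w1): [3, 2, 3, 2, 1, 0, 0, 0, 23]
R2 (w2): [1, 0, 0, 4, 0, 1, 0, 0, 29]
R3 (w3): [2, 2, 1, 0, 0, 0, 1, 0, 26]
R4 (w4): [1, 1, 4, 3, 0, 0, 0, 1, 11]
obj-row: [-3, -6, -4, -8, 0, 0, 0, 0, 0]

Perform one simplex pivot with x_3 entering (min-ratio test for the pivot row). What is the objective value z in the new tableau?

11

Ratio test on column x_3 — row 1: 23/3 = 23/3; row 2: entry 0 ≤ 0; row 3: 26/1 = 26; row 4: 11/4 = 11/4. Minimum is 11/4 at row 4 (w4 leaves); pivot element 4.
Pivot on row 4; the obj-row RHS becomes 0 − (-4)·(11/4) = 11.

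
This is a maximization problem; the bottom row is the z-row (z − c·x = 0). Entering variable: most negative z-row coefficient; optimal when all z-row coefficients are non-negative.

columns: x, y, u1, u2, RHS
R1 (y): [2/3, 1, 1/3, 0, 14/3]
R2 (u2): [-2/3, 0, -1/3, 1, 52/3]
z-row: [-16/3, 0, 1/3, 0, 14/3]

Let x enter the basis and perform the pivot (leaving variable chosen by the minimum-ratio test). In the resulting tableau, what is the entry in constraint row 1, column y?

3/2

Ratio test on column x — row 1: (14/3)/(2/3) = 7; row 2: entry -2/3 ≤ 0. Minimum is 7 at row 1 (y leaves); pivot element 2/3.
Divide row 1 by 2/3; eliminate column x from the other rows.
In the new row 1, the y entry is the old entry divided by the pivot: 1/(2/3) = 3/2.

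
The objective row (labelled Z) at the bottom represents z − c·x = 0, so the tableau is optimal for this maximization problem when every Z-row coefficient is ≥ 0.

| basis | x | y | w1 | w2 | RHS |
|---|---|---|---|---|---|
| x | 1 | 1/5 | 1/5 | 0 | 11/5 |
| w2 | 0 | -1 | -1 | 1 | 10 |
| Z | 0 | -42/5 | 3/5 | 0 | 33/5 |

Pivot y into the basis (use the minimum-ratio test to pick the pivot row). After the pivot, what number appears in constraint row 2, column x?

5

Ratio test on column y — row 1: (11/5)/(1/5) = 11; row 2: entry -1 ≤ 0. Minimum is 11 at row 1 (x leaves); pivot element 1/5.
Divide row 1 by 1/5; eliminate column y from the other rows.
Row 2 update in column x: 0 − (-1)·5 = 5.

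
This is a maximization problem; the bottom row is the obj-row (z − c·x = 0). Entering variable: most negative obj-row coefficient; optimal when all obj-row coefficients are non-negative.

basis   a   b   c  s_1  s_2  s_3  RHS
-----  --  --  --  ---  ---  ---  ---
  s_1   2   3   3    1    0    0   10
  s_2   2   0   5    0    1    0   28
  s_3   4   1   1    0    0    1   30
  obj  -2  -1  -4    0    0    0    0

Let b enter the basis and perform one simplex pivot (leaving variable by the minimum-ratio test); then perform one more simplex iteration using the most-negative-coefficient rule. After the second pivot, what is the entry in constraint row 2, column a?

Ratio test on column b — row 1: 10/3 = 10/3; row 2: entry 0 ≤ 0; row 3: 30/1 = 30. Minimum is 10/3 at row 1 (s_1 leaves); pivot element 3.
Divide row 1 by 3; eliminate column b from the other rows.
Second iteration: most negative obj-row entry is -3 in column c, so c enters.
Ratio test on column c — row 1: (10/3)/1 = 10/3; row 2: 28/5 = 28/5; row 3: entry 0 ≤ 0. Minimum is 10/3 at row 1 (b leaves); pivot element 1.
Divide row 1 by 1; eliminate column c from the other rows.
After both pivots, the entry at constraint row 2, column a is -4/3.

-4/3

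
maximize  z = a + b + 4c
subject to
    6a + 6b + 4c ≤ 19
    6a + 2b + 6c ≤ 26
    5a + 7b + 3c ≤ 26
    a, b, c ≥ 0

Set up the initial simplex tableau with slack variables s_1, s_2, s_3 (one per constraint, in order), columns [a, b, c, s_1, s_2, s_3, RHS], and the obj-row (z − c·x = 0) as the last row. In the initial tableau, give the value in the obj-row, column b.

-1

The obj-row carries the negated objective coefficients: the b entry is -1.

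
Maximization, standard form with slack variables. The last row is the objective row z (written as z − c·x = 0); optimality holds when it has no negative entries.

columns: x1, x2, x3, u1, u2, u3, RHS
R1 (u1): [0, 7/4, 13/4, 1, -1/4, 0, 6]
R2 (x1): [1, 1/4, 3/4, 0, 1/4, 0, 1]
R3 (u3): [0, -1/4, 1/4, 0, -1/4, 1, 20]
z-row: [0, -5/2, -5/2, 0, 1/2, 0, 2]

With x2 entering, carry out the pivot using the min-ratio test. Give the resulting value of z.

Ratio test on column x2 — row 1: 6/(7/4) = 24/7; row 2: 1/(1/4) = 4; row 3: entry -1/4 ≤ 0. Minimum is 24/7 at row 1 (u1 leaves); pivot element 7/4.
Pivot on row 1; the z-row RHS becomes 2 − (-5/2)·(24/7) = 74/7.

74/7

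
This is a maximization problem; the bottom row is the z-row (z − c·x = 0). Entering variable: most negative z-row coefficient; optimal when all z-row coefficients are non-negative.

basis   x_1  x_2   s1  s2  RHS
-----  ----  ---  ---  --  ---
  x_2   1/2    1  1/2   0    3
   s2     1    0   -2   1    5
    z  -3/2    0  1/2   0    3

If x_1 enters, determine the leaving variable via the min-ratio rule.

Column x_1 entries and ratios — x_2: 3/(1/2) = 6; s2: 5/1 = 5.
Smallest ratio is 5 in the row of s2, so s2 leaves.

s2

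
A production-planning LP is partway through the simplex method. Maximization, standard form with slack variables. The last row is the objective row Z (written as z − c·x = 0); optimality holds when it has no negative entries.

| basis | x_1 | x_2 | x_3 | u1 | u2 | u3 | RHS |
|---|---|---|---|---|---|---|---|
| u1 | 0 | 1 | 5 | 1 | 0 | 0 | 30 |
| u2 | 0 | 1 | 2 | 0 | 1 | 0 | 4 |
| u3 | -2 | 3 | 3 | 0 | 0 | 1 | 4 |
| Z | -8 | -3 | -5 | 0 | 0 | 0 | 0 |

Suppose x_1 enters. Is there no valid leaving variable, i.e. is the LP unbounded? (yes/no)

yes

Every constraint-row entry in column x_1 is ≤ 0, so increasing x_1 is unbounded.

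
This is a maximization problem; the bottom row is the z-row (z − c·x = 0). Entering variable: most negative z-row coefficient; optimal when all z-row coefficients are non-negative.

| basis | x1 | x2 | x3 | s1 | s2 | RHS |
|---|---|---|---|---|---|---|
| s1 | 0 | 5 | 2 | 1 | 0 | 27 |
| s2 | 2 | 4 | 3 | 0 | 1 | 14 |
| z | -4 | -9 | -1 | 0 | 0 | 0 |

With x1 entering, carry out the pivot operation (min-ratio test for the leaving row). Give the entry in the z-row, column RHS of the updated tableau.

Ratio test on column x1 — row 1: entry 0 ≤ 0; row 2: 14/2 = 7. Minimum is 7 at row 2 (s2 leaves); pivot element 2.
Divide row 2 by 2; eliminate column x1 from the other rows.
z-row update in column RHS: 0 − (-4)·7 = 28.

28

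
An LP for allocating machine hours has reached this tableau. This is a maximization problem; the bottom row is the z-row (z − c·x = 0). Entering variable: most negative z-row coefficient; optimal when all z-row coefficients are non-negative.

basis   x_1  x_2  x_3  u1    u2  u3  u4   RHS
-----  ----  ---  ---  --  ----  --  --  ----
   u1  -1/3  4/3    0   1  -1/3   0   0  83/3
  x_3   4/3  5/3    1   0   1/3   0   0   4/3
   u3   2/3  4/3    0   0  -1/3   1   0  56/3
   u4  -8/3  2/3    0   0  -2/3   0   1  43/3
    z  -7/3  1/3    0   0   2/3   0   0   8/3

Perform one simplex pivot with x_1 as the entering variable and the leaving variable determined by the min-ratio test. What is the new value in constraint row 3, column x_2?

Ratio test on column x_1 — row 1: entry -1/3 ≤ 0; row 2: (4/3)/(4/3) = 1; row 3: (56/3)/(2/3) = 28; row 4: entry -8/3 ≤ 0. Minimum is 1 at row 2 (x_3 leaves); pivot element 4/3.
Divide row 2 by 4/3; eliminate column x_1 from the other rows.
Row 3 update in column x_2: 4/3 − (2/3)·(5/4) = 1/2.

1/2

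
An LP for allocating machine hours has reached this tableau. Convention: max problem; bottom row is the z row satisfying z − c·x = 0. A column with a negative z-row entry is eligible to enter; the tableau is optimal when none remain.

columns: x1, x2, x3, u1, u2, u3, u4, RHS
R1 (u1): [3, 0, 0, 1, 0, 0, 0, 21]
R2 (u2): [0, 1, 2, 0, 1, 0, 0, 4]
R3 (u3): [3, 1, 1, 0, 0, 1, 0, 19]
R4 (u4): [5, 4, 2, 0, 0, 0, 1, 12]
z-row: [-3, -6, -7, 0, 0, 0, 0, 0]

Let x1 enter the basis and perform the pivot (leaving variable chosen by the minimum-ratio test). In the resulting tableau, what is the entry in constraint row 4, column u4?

Ratio test on column x1 — row 1: 21/3 = 7; row 2: entry 0 ≤ 0; row 3: 19/3 = 19/3; row 4: 12/5 = 12/5. Minimum is 12/5 at row 4 (u4 leaves); pivot element 5.
Divide row 4 by 5; eliminate column x1 from the other rows.
In the new row 4, the u4 entry is the old entry divided by the pivot: 1/5 = 1/5.

1/5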